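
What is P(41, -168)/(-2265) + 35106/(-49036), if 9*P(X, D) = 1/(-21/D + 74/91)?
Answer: -244407478219/341363010690 ≈ -0.71597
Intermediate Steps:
P(X, D) = 1/(9*(74/91 - 21/D)) (P(X, D) = 1/(9*(-21/D + 74/91)) = 1/(9*(74/91 - 21/D)))
P(41, -168)/(-2265) + 35106/(-49036) = ((91/9)*(-168)/(-1911 + 74*(-168)))/(-2265) + 35106/(-49036) = ((91/9)*(-168)/(-1911 - 12432))*(-1/2265) + 35106*(-1/49036) = ((91/9)*(-168)/(-14343))*(-1/2265) - 17553/24518 = ((91/9)*(-168)*(-1/14343))*(-1/2265) - 17553/24518 = (728/6147)*(-1/2265) - 17553/24518 = -728/13922955 - 17553/24518 = -244407478219/341363010690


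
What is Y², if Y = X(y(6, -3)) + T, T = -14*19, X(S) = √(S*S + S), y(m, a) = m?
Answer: (266 - √42)² ≈ 67350.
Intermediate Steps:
X(S) = √(S + S²) (X(S) = √(S² + S) = √(S + S²))
T = -266
Y = -266 + √42 (Y = √(6*(1 + 6)) - 266 = √(6*7) - 266 = √42 - 266 = -266 + √42 ≈ -259.52)
Y² = (-266 + √42)²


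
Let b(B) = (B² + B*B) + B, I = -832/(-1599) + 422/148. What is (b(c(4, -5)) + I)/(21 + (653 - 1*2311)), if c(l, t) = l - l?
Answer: -30689/14899974 ≈ -0.0020597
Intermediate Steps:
c(l, t) = 0
I = 30689/9102 (I = -832*(-1/1599) + 422*(1/148) = 64/123 + 211/74 = 30689/9102 ≈ 3.3717)
b(B) = B + 2*B² (b(B) = (B² + B²) + B = 2*B² + B = B + 2*B²)
(b(c(4, -5)) + I)/(21 + (653 - 1*2311)) = (0*(1 + 2*0) + 30689/9102)/(21 + (653 - 1*2311)) = (0*(1 + 0) + 30689/9102)/(21 + (653 - 2311)) = (0*1 + 30689/9102)/(21 - 1658) = (0 + 30689/9102)/(-1637) = (30689/9102)*(-1/1637) = -30689/14899974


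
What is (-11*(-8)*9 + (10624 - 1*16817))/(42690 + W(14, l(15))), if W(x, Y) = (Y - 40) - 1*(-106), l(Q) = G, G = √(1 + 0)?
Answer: -491/3887 ≈ -0.12632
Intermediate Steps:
G = 1 (G = √1 = 1)
l(Q) = 1
W(x, Y) = 66 + Y (W(x, Y) = (-40 + Y) + 106 = 66 + Y)
(-11*(-8)*9 + (10624 - 1*16817))/(42690 + W(14, l(15))) = (-11*(-8)*9 + (10624 - 1*16817))/(42690 + (66 + 1)) = (88*9 + (10624 - 16817))/(42690 + 67) = (792 - 6193)/42757 = -5401*1/42757 = -491/3887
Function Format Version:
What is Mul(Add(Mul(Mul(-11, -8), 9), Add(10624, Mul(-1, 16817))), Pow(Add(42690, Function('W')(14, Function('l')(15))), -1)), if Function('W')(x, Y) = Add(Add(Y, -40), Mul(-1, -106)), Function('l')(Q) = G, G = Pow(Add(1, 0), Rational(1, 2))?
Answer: Rational(-491, 3887) ≈ -0.12632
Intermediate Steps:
G = 1 (G = Pow(1, Rational(1, 2)) = 1)
Function('l')(Q) = 1
Function('W')(x, Y) = Add(66, Y) (Function('W')(x, Y) = Add(Add(-40, Y), 106) = Add(66, Y))
Mul(Add(Mul(Mul(-11, -8), 9), Add(10624, Mul(-1, 16817))), Pow(Add(42690, Function('W')(14, Function('l')(15))), -1)) = Mul(Add(Mul(Mul(-11, -8), 9), Add(10624, Mul(-1, 16817))), Pow(Add(42690, Add(66, 1)), -1)) = Mul(Add(Mul(88, 9), Add(10624, -16817)), Pow(Add(42690, 67), -1)) = Mul(Add(792, -6193), Pow(42757, -1)) = Mul(-5401, Rational(1, 42757)) = Rational(-491, 3887)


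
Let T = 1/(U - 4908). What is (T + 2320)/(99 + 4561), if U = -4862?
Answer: 22666399/45528200 ≈ 0.49785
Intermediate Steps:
T = -1/9770 (T = 1/(-4862 - 4908) = 1/(-9770) = -1/9770 ≈ -0.00010235)
(T + 2320)/(99 + 4561) = (-1/9770 + 2320)/(99 + 4561) = (22666399/9770)/4660 = (22666399/9770)*(1/4660) = 22666399/45528200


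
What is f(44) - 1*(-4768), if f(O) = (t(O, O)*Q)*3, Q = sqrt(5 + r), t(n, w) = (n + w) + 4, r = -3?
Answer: 4768 + 276*sqrt(2) ≈ 5158.3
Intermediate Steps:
t(n, w) = 4 + n + w
Q = sqrt(2) (Q = sqrt(5 - 3) = sqrt(2) ≈ 1.4142)
f(O) = 3*sqrt(2)*(4 + 2*O) (f(O) = ((4 + O + O)*sqrt(2))*3 = ((4 + 2*O)*sqrt(2))*3 = (sqrt(2)*(4 + 2*O))*3 = 3*sqrt(2)*(4 + 2*O))
f(44) - 1*(-4768) = 6*sqrt(2)*(2 + 44) - 1*(-4768) = 6*sqrt(2)*46 + 4768 = 276*sqrt(2) + 4768 = 4768 + 276*sqrt(2)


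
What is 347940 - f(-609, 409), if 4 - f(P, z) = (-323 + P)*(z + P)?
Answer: 534336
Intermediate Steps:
f(P, z) = 4 - (-323 + P)*(P + z) (f(P, z) = 4 - (-323 + P)*(z + P) = 4 - (-323 + P)*(P + z))
347940 - f(-609, 409) = 347940 - (4 - 1*(-609)**2 + 323*(-609) + 323*409 - 1*(-609)*409) = 347940 - (4 - 1*370881 - 196707 + 132107 + 249081) = 347940 - (4 - 370881 - 196707 + 132107 + 249081) = 347940 - 1*(-186396) = 347940 + 186396 = 534336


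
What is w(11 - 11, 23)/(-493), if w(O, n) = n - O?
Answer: -23/493 ≈ -0.046653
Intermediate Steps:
w(11 - 11, 23)/(-493) = (23 - (11 - 11))/(-493) = (23 - 1*0)*(-1/493) = (23 + 0)*(-1/493) = 23*(-1/493) = -23/493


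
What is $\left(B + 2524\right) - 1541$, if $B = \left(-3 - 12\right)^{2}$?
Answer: $1208$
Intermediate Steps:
$B = 225$ ($B = \left(-15\right)^{2} = 225$)
$\left(B + 2524\right) - 1541 = \left(225 + 2524\right) - 1541 = 2749 - 1541 = 1208$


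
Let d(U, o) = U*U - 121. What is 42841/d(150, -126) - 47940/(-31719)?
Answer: 810574313/236613167 ≈ 3.4257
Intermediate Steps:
d(U, o) = -121 + U² (d(U, o) = U² - 121 = -121 + U²)
42841/d(150, -126) - 47940/(-31719) = 42841/(-121 + 150²) - 47940/(-31719) = 42841/(-121 + 22500) - 47940*(-1/31719) = 42841/22379 + 15980/10573 = 810574313/236613167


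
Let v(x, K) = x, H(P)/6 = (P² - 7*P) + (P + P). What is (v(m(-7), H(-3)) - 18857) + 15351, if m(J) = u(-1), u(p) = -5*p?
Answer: -3501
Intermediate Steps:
H(P) = -30*P + 6*P² (H(P) = 6*((P² - 7*P) + (P + P)) = 6*((P² - 7*P) + 2*P) = 6*(P² - 5*P) = -30*P + 6*P²)
m(J) = 5 (m(J) = -5*(-1) = 5)
(v(m(-7), H(-3)) - 18857) + 15351 = (5 - 18857) + 15351 = -18852 + 15351 = -3501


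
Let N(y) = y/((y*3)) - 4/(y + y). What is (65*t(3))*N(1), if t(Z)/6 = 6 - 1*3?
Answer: -1950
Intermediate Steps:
N(y) = ⅓ - 2/y (N(y) = y/((3*y)) - 4*1/(2*y) = y*(1/(3*y)) - 2/y = ⅓ - 2/y)
t(Z) = 18 (t(Z) = 6*(6 - 1*3) = 6*(6 - 3) = 6*3 = 18)
(65*t(3))*N(1) = (65*18)*((⅓)*(-6 + 1)/1) = 1170*((⅓)*1*(-5)) = 1170*(-5/3) = -1950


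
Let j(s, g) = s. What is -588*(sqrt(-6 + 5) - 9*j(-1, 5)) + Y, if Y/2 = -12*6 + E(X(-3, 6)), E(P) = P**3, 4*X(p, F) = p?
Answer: -173979/32 - 588*I ≈ -5436.8 - 588.0*I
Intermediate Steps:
X(p, F) = p/4
Y = -4635/32 (Y = 2*(-12*6 + ((1/4)*(-3))**3) = 2*(-72 + (-3/4)**3) = 2*(-72 - 27/64) = 2*(-4635/64) = -4635/32 ≈ -144.84)
-588*(sqrt(-6 + 5) - 9*j(-1, 5)) + Y = -588*(sqrt(-6 + 5) - 9*(-1)) - 4635/32 = -588*(sqrt(-1) + 9) - 4635/32 = -588*(I + 9) - 4635/32 = -588*(9 + I) - 4635/32 = (-5292 - 588*I) - 4635/32 = -173979/32 - 588*I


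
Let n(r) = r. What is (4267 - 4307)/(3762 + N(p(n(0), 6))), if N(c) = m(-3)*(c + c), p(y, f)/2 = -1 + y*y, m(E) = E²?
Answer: -20/1863 ≈ -0.010735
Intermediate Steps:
p(y, f) = -2 + 2*y² (p(y, f) = 2*(-1 + y*y) = 2*(-1 + y²) = -2 + 2*y²)
N(c) = 18*c (N(c) = (-3)²*(c + c) = 9*(2*c) = 18*c)
(4267 - 4307)/(3762 + N(p(n(0), 6))) = (4267 - 4307)/(3762 + 18*(-2 + 2*0²)) = -40/(3762 + 18*(-2 + 2*0)) = -40/(3762 + 18*(-2 + 0)) = -40/(3762 + 18*(-2)) = -40/(3762 - 36) = -40/3726 = -40*1/3726 = -20/1863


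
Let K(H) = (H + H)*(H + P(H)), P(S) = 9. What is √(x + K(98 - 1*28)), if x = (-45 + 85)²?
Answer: 2*√3165 ≈ 112.52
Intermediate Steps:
K(H) = 2*H*(9 + H) (K(H) = (H + H)*(H + 9) = (2*H)*(9 + H) = 2*H*(9 + H))
x = 1600 (x = 40² = 1600)
√(x + K(98 - 1*28)) = √(1600 + 2*(98 - 1*28)*(9 + (98 - 1*28))) = √(1600 + 2*(98 - 28)*(9 + (98 - 28))) = √(1600 + 2*70*(9 + 70)) = √(1600 + 2*70*79) = √(1600 + 11060) = √12660 = 2*√3165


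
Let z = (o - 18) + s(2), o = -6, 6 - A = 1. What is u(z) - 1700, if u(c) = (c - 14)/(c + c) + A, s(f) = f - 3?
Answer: -84711/50 ≈ -1694.2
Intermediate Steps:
A = 5 (A = 6 - 1*1 = 6 - 1 = 5)
s(f) = -3 + f
z = -25 (z = (-6 - 18) + (-3 + 2) = -24 - 1 = -25)
u(c) = 5 + (-14 + c)/(2*c) (u(c) = (c - 14)/(c + c) + 5 = (-14 + c)/((2*c)) + 5 = (-14 + c)*(1/(2*c)) + 5 = (-14 + c)/(2*c) + 5 = 5 + (-14 + c)/(2*c))
u(z) - 1700 = (11/2 - 7/(-25)) - 1700 = (11/2 - 7*(-1/25)) - 1700 = (11/2 + 7/25) - 1700 = 289/50 - 1700 = -84711/50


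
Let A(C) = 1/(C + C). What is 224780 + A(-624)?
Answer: 280525439/1248 ≈ 2.2478e+5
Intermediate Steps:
A(C) = 1/(2*C)
224780 + A(-624) = 224780 + (½)/(-624) = 224780 + (½)*(-1/624) = 224780 - 1/1248 = 280525439/1248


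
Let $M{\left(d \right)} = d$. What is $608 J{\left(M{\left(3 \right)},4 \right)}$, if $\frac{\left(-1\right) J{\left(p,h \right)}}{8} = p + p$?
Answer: $-29184$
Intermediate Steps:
$J{\left(p,h \right)} = - 16 p$ ($J{\left(p,h \right)} = - 8 \left(p + p\right) = - 8 \cdot 2 p = - 16 p$)
$608 J{\left(M{\left(3 \right)},4 \right)} = 608 \left(\left(-16\right) 3\right) = 608 \left(-48\right) = -29184$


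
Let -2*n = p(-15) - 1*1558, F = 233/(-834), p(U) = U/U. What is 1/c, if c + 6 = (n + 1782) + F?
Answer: 417/1065110 ≈ 0.00039151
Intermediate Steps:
p(U) = 1
F = -233/834 (F = 233*(-1/834) = -233/834 ≈ -0.27938)
n = 1557/2 (n = -(1 - 1*1558)/2 = -(1 - 1558)/2 = -1/2*(-1557) = 1557/2 ≈ 778.50)
c = 1065110/417 (c = -6 + ((1557/2 + 1782) - 233/834) = -6 + (5121/2 - 233/834) = -6 + 1067612/417 = 1065110/417 ≈ 2554.2)
1/c = 1/(1065110/417) = 417/1065110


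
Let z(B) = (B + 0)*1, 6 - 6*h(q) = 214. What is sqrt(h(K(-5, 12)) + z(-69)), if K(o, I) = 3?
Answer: I*sqrt(933)/3 ≈ 10.182*I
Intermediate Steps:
h(q) = -104/3 (h(q) = 1 - 1/6*214 = 1 - 107/3 = -104/3)
z(B) = B (z(B) = B*1 = B)
sqrt(h(K(-5, 12)) + z(-69)) = sqrt(-104/3 - 69) = sqrt(-311/3) = I*sqrt(933)/3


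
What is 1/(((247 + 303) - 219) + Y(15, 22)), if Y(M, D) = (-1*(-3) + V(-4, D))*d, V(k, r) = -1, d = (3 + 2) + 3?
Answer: 1/347 ≈ 0.0028818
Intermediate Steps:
d = 8 (d = 5 + 3 = 8)
Y(M, D) = 16 (Y(M, D) = (-1*(-3) - 1)*8 = (3 - 1)*8 = 2*8 = 16)
1/(((247 + 303) - 219) + Y(15, 22)) = 1/(((247 + 303) - 219) + 16) = 1/((550 - 219) + 16) = 1/(331 + 16) = 1/347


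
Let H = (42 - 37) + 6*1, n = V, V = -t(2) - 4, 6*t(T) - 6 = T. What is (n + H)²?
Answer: 289/9 ≈ 32.111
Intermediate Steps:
t(T) = 1 + T/6
V = -16/3 (V = -(1 + (⅙)*2) - 4 = -(1 + ⅓) - 4 = -1*4/3 - 4 = -4/3 - 4 = -16/3 ≈ -5.3333)
n = -16/3 ≈ -5.3333
H = 11 (H = 5 + 6 = 11)
(n + H)² = (-16/3 + 11)² = (17/3)² = 289/9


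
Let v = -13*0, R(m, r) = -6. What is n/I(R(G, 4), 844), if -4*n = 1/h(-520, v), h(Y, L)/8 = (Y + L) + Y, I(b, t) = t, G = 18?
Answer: 1/28088320 ≈ 3.5602e-8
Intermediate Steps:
v = 0
h(Y, L) = 8*L + 16*Y (h(Y, L) = 8*((Y + L) + Y) = 8*((L + Y) + Y) = 8*(L + 2*Y) = 8*L + 16*Y)
n = 1/33280 (n = -1/(4*(8*0 + 16*(-520))) = -1/(4*(0 - 8320)) = -1/4/(-8320) = -1/4*(-1/8320) = 1/33280 ≈ 3.0048e-5)
n/I(R(G, 4), 844) = (1/33280)/844 = (1/33280)*(1/844) = 1/28088320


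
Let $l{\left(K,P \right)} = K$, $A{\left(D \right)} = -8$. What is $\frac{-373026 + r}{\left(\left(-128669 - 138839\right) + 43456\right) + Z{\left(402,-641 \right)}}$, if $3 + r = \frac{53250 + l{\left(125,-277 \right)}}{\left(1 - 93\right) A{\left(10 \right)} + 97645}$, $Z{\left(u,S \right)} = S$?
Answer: $\frac{36698912674}{22105522033} \approx 1.6602$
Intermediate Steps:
$r = - \frac{241768}{98381}$ ($r = -3 + \frac{53250 + 125}{\left(1 - 93\right) \left(-8\right) + 97645} = -3 + \frac{53375}{\left(-92\right) \left(-8\right) + 97645} = -3 + \frac{53375}{736 + 97645} = -3 + \frac{53375}{98381} = - \frac{241768}{98381} \approx -2.4575$)
$\frac{-373026 + r}{\left(\left(-128669 - 138839\right) + 43456\right) + Z{\left(402,-641 \right)}} = \frac{-373026 - \frac{241768}{98381}}{\left(\left(-128669 - 138839\right) + 43456\right) - 641} = - \frac{36698912674}{98381 \left(\left(-267508 + 43456\right) - 641\right)} = - \frac{36698912674}{98381 \left(-224052 - 641\right)} = - \frac{36698912674}{98381 \left(-224693\right)} = \left(- \frac{36698912674}{98381}\right) \left(- \frac{1}{224693}\right) = \frac{36698912674}{22105522033}$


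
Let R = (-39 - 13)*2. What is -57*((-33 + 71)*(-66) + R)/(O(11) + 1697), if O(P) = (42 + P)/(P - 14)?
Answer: 223326/2519 ≈ 88.657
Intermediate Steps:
R = -104 (R = -52*2 = -104)
O(P) = (42 + P)/(-14 + P)
-57*((-33 + 71)*(-66) + R)/(O(11) + 1697) = -57*((-33 + 71)*(-66) - 104)/((42 + 11)/(-14 + 11) + 1697) = -57*(38*(-66) - 104)/(53/(-3) + 1697) = -57*(-2508 - 104)/(-⅓*53 + 1697) = -(-148884)/(-53/3 + 1697) = -(-148884)/5038/3 = -(-148884)*3/5038 = -57*(-3918/2519) = 223326/2519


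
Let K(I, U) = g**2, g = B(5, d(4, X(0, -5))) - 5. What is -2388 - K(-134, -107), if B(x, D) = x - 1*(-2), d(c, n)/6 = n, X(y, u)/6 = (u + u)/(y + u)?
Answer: -2392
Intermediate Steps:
X(y, u) = 12*u/(u + y) (X(y, u) = 6*((u + u)/(y + u)) = 6*((2*u)/(u + y)) = 6*(2*u/(u + y)) = 12*u/(u + y))
d(c, n) = 6*n
B(x, D) = 2 + x (B(x, D) = x + 2 = 2 + x)
g = 2 (g = (2 + 5) - 5 = 7 - 5 = 2)
K(I, U) = 4 (K(I, U) = 2**2 = 4)
-2388 - K(-134, -107) = -2388 - 1*4 = -2388 - 4 = -2392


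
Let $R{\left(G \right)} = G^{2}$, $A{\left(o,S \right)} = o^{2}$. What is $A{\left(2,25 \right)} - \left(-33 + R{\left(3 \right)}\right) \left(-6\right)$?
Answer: $-140$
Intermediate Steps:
$A{\left(2,25 \right)} - \left(-33 + R{\left(3 \right)}\right) \left(-6\right) = 2^{2} - \left(-33 + 3^{2}\right) \left(-6\right) = 4 - \left(-33 + 9\right) \left(-6\right) = 4 - \left(-24\right) \left(-6\right) = 4 - 144 = -140$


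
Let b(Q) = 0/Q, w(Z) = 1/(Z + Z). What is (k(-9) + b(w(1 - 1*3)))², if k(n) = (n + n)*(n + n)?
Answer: 104976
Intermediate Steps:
w(Z) = 1/(2*Z)
b(Q) = 0
k(n) = 4*n² (k(n) = (2*n)*(2*n) = 4*n²)
(k(-9) + b(w(1 - 1*3)))² = (4*(-9)² + 0)² = (4*81 + 0)² = (324 + 0)² = 324² = 104976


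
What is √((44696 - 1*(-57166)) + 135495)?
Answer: 3*√26373 ≈ 487.19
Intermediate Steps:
√((44696 - 1*(-57166)) + 135495) = √((44696 + 57166) + 135495) = √(101862 + 135495) = √237357 = 3*√26373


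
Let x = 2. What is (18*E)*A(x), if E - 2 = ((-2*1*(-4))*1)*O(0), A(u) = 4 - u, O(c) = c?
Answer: 72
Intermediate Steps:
E = 2 (E = 2 + ((-2*1*(-4))*1)*0 = 2 + (-2*(-4)*1)*0 = 2 + (8*1)*0 = 2 + 8*0 = 2 + 0 = 2)
(18*E)*A(x) = (18*2)*(4 - 1*2) = 36*(4 - 2) = 36*2 = 72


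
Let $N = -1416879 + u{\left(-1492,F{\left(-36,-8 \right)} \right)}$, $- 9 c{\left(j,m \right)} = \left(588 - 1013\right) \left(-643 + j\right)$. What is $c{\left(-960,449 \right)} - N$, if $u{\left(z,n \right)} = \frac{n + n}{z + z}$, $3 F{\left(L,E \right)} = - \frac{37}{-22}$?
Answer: $\frac{396206556175}{295416} \approx 1.3412 \cdot 10^{6}$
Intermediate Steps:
$F{\left(L,E \right)} = \frac{37}{66}$ ($F{\left(L,E \right)} = \frac{\left(-37\right) \frac{1}{-22}}{3} = \frac{\left(-37\right) \left(- \frac{1}{22}\right)}{3} = \frac{1}{3} \cdot \frac{37}{22} = \frac{37}{66}$)
$c{\left(j,m \right)} = - \frac{273275}{9} + \frac{425 j}{9}$ ($c{\left(j,m \right)} = - \frac{\left(588 - 1013\right) \left(-643 + j\right)}{9} = - \frac{\left(-425\right) \left(-643 + j\right)}{9} = - \frac{273275 - 425 j}{9} = - \frac{273275}{9} + \frac{425 j}{9}$)
$u{\left(z,n \right)} = \frac{n}{z}$ ($u{\left(z,n \right)} = \frac{2 n}{2 z} = 2 n \frac{1}{2 z} = \frac{n}{z}$)
$N = - \frac{139522908925}{98472}$ ($N = -1416879 + \frac{37}{66 \left(-1492\right)} = -1416879 + \frac{37}{66} \left(- \frac{1}{1492}\right) = -1416879 - \frac{37}{98472} = - \frac{139522908925}{98472} \approx -1.4169 \cdot 10^{6}$)
$c{\left(-960,449 \right)} - N = \left(- \frac{273275}{9} + \frac{425}{9} \left(-960\right)\right) - - \frac{139522908925}{98472} = \left(- \frac{273275}{9} - \frac{136000}{3}\right) + \frac{139522908925}{98472} = - \frac{681275}{9} + \frac{139522908925}{98472} = \frac{396206556175}{295416}$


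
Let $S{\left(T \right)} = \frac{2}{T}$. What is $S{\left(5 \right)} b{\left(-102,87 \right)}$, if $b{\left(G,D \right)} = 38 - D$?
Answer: $- \frac{98}{5} \approx -19.6$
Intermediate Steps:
$S{\left(5 \right)} b{\left(-102,87 \right)} = \frac{2}{5} \left(38 - 87\right) = 2 \cdot \frac{1}{5} \left(38 - 87\right) = \frac{2}{5} \left(-49\right) = - \frac{98}{5}$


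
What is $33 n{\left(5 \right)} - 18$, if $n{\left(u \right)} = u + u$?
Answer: $312$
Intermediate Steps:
$n{\left(u \right)} = 2 u$
$33 n{\left(5 \right)} - 18 = 33 \cdot 2 \cdot 5 - 18 = 33 \cdot 10 - 18 = 330 - 18 = 312$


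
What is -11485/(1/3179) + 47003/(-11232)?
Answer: -410089521083/11232 ≈ -3.6511e+7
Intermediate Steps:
-11485/(1/3179) + 47003/(-11232) = -11485/1/3179 + 47003*(-1/11232) = -11485*3179 - 47003/11232 = -36510815 - 47003/11232 = -410089521083/11232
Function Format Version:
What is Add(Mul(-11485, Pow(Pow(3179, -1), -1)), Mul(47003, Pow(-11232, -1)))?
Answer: Rational(-410089521083, 11232) ≈ -3.6511e+7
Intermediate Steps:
Add(Mul(-11485, Pow(Pow(3179, -1), -1)), Mul(47003, Pow(-11232, -1))) = Add(Mul(-11485, Pow(Rational(1, 3179), -1)), Mul(47003, Rational(-1, 11232))) = Add(Mul(-11485, 3179), Rational(-47003, 11232)) = Add(-36510815, Rational(-47003, 11232)) = Rational(-410089521083, 11232)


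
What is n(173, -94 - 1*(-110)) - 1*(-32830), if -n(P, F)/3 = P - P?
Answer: 32830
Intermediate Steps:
n(P, F) = 0 (n(P, F) = -3*(P - P) = -3*0 = 0)
n(173, -94 - 1*(-110)) - 1*(-32830) = 0 - 1*(-32830) = 0 + 32830 = 32830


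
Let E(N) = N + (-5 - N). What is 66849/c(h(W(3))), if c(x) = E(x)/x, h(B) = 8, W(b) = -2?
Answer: -534792/5 ≈ -1.0696e+5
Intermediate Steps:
E(N) = -5
c(x) = -5/x
66849/c(h(W(3))) = 66849/((-5/8)) = 66849/((-5*1/8)) = 66849/(-5/8) = 66849*(-8/5) = -534792/5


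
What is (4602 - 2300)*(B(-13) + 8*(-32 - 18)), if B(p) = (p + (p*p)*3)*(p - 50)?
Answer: -72563644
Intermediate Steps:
B(p) = (-50 + p)*(p + 3*p²) (B(p) = (p + p²*3)*(-50 + p) = (p + 3*p²)*(-50 + p) = (-50 + p)*(p + 3*p²))
(4602 - 2300)*(B(-13) + 8*(-32 - 18)) = (4602 - 2300)*(-13*(-50 - 149*(-13) + 3*(-13)²) + 8*(-32 - 18)) = 2302*(-13*(-50 + 1937 + 3*169) + 8*(-50)) = 2302*(-13*(-50 + 1937 + 507) - 400) = 2302*(-13*2394 - 400) = 2302*(-31122 - 400) = 2302*(-31522) = -72563644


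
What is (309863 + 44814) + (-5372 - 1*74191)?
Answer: 275114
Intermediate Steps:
(309863 + 44814) + (-5372 - 1*74191) = 354677 + (-5372 - 74191) = 354677 - 79563 = 275114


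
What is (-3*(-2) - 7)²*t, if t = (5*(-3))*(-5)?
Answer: 75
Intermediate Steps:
t = 75 (t = -15*(-5) = 75)
(-3*(-2) - 7)²*t = (-3*(-2) - 7)²*75 = (6 - 7)²*75 = (-1)²*75 = 1*75 = 75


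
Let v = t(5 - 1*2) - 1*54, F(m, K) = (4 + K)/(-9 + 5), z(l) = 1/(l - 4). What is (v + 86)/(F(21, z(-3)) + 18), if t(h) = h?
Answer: 980/477 ≈ 2.0545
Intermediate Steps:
z(l) = 1/(-4 + l)
F(m, K) = -1 - K/4 (F(m, K) = (4 + K)/(-4) = (4 + K)*(-1/4) = -1 - K/4)
v = -51 (v = (5 - 1*2) - 1*54 = (5 - 2) - 54 = 3 - 54 = -51)
(v + 86)/(F(21, z(-3)) + 18) = (-51 + 86)/((-1 - 1/(4*(-4 - 3))) + 18) = 35/((-1 - 1/4/(-7)) + 18) = 35/((-1 - 1/4*(-1/7)) + 18) = 35/((-1 + 1/28) + 18) = 35/(-27/28 + 18) = 35/(477/28) = 35*(28/477) = 980/477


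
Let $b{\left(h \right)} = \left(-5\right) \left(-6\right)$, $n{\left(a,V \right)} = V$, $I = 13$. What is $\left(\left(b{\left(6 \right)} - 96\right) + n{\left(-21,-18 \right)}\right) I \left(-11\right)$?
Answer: $12012$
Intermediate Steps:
$b{\left(h \right)} = 30$
$\left(\left(b{\left(6 \right)} - 96\right) + n{\left(-21,-18 \right)}\right) I \left(-11\right) = \left(\left(30 - 96\right) - 18\right) 13 \left(-11\right) = \left(\left(30 - 96\right) - 18\right) \left(-143\right) = \left(-66 - 18\right) \left(-143\right) = \left(-84\right) \left(-143\right) = 12012$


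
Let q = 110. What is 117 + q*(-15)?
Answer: -1533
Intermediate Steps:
117 + q*(-15) = 117 + 110*(-15) = 117 - 1650 = -1533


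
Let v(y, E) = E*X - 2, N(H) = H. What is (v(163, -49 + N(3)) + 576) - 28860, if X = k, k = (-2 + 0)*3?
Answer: -28010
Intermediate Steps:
k = -6 (k = -2*3 = -6)
X = -6
v(y, E) = -2 - 6*E (v(y, E) = E*(-6) - 2 = -6*E - 2 = -2 - 6*E)
(v(163, -49 + N(3)) + 576) - 28860 = ((-2 - 6*(-49 + 3)) + 576) - 28860 = ((-2 - 6*(-46)) + 576) - 28860 = ((-2 + 276) + 576) - 28860 = (274 + 576) - 28860 = 850 - 28860 = -28010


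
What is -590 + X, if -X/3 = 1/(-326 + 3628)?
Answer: -1948183/3302 ≈ -590.00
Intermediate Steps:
X = -3/3302 (X = -3/(-326 + 3628) = -3/3302 ≈ -0.00090854)
-590 + X = -590 - 3/3302 = -1948183/3302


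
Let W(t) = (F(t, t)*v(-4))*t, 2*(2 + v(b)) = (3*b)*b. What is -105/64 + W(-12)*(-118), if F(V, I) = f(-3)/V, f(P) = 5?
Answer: -830825/64 ≈ -12982.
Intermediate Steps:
v(b) = -2 + 3*b²/2 (v(b) = -2 + ((3*b)*b)/2 = -2 + (3*b²)/2 = -2 + 3*b²/2)
F(V, I) = 5/V
W(t) = 110 (W(t) = ((5/t)*(-2 + (3/2)*(-4)²))*t = ((5/t)*(-2 + (3/2)*16))*t = ((5/t)*(-2 + 24))*t = ((5/t)*22)*t = (110/t)*t = 110)
-105/64 + W(-12)*(-118) = -105/64 + 110*(-118) = -105*1/64 - 12980 = -105/64 - 12980 = -830825/64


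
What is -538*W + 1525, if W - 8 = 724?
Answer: -392291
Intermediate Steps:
W = 732 (W = 8 + 724 = 732)
-538*W + 1525 = -538*732 + 1525 = -393816 + 1525 = -392291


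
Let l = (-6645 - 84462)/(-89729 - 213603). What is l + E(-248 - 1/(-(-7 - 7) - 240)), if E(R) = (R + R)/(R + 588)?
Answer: -27000944221/23308334212 ≈ -1.1584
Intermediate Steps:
l = 91107/303332 (l = -91107/(-303332) = -91107*(-1/303332) = 91107/303332 ≈ 0.30035)
E(R) = 2*R/(588 + R) (E(R) = (2*R)/(588 + R) = 2*R/(588 + R))
l + E(-248 - 1/(-(-7 - 7) - 240)) = 91107/303332 + 2*(-248 - 1/(-(-7 - 7) - 240))/(588 + (-248 - 1/(-(-7 - 7) - 240))) = 91107/303332 + 2*(-248 - 1/(-1*(-14) - 240))/(588 + (-248 - 1/(-1*(-14) - 240))) = 91107/303332 + 2*(-248 - 1/(14 - 240))/(588 + (-248 - 1/(14 - 240))) = 91107/303332 + 2*(-248 - 1/(-226))/(588 + (-248 - 1/(-226))) = 91107/303332 + 2*(-248 - 1*(-1/226))/(588 + (-248 - 1*(-1/226))) = 91107/303332 + 2*(-248 + 1/226)/(588 + (-248 + 1/226)) = 91107/303332 + 2*(-56047/226)/(588 - 56047/226) = 91107/303332 + 2*(-56047/226)/(76841/226) = 91107/303332 + 2*(-56047/226)*(226/76841) = 91107/303332 - 112094/76841 = -27000944221/23308334212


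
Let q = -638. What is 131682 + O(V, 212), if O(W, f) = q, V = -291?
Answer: 131044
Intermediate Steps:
O(W, f) = -638
131682 + O(V, 212) = 131682 - 638 = 131044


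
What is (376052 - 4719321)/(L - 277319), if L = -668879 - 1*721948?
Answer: 4343269/1668146 ≈ 2.6036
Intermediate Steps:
L = -1390827 (L = -668879 - 721948 = -1390827)
(376052 - 4719321)/(L - 277319) = (376052 - 4719321)/(-1390827 - 277319) = -4343269/(-1668146) = -4343269*(-1/1668146) = 4343269/1668146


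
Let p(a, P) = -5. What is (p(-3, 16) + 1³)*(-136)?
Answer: 544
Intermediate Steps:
(p(-3, 16) + 1³)*(-136) = (-5 + 1³)*(-136) = (-5 + 1)*(-136) = -4*(-136) = 544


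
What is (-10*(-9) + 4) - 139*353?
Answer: -48973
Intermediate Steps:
(-10*(-9) + 4) - 139*353 = (90 + 4) - 49067 = 94 - 49067 = -48973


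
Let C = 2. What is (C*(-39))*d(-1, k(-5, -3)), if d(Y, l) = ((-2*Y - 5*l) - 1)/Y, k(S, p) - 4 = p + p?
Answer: 858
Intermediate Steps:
k(S, p) = 4 + 2*p (k(S, p) = 4 + (p + p) = 4 + 2*p)
d(Y, l) = (-1 - 5*l - 2*Y)/Y (d(Y, l) = ((-5*l - 2*Y) - 1)/Y = (-1 - 5*l - 2*Y)/Y)
(C*(-39))*d(-1, k(-5, -3)) = (2*(-39))*((-1 - 5*(4 + 2*(-3)) - 2*(-1))/(-1)) = -(-78)*(-1 - 5*(4 - 6) + 2) = -(-78)*(-1 - 5*(-2) + 2) = -(-78)*(-1 + 10 + 2) = -(-78)*11 = -78*(-11) = 858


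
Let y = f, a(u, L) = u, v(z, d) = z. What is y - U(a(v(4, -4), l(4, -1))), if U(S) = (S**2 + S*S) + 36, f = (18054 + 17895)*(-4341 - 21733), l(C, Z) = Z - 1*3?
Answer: -937334294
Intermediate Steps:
l(C, Z) = -3 + Z (l(C, Z) = Z - 3 = -3 + Z)
f = -937334226 (f = 35949*(-26074) = -937334226)
y = -937334226
U(S) = 36 + 2*S**2 (U(S) = (S**2 + S**2) + 36 = 2*S**2 + 36 = 36 + 2*S**2)
y - U(a(v(4, -4), l(4, -1))) = -937334226 - (36 + 2*4**2) = -937334226 - (36 + 2*16) = -937334226 - (36 + 32) = -937334226 - 1*68 = -937334226 - 68 = -937334294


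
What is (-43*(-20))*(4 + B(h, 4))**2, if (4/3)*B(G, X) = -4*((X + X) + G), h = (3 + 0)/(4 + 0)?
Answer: 1703015/4 ≈ 4.2575e+5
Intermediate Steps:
h = 3/4 ≈ 0.75000
B(G, X) = -6*X - 3*G (B(G, X) = 3*(-4*((X + X) + G))/4 = 3*(-4*(2*X + G))/4 = 3*(-4*(G + 2*X))/4 = 3*(-8*X - 4*G)/4 = -6*X - 3*G)
(-43*(-20))*(4 + B(h, 4))**2 = (-43*(-20))*(4 + (-6*4 - 3*3/4))**2 = 860*(4 + (-24 - 9/4))**2 = 860*(4 - 105/4)**2 = 860*(-89/4)**2 = 860*(7921/16) = 1703015/4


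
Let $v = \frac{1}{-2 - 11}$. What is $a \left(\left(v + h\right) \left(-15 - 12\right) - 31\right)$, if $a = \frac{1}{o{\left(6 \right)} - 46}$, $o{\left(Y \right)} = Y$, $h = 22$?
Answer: $\frac{4049}{260} \approx 15.573$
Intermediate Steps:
$v = - \frac{1}{13}$ ($v = \frac{1}{-13} = - \frac{1}{13} \approx -0.076923$)
$a = - \frac{1}{40}$ ($a = \frac{1}{6 - 46} = \frac{1}{-40} = - \frac{1}{40} \approx -0.025$)
$a \left(\left(v + h\right) \left(-15 - 12\right) - 31\right) = - \frac{\left(- \frac{1}{13} + 22\right) \left(-15 - 12\right) - 31}{40} = - \frac{\frac{285}{13} \left(-27\right) - 31}{40} = - \frac{- \frac{7695}{13} - 31}{40} = \left(- \frac{1}{40}\right) \left(- \frac{8098}{13}\right) = \frac{4049}{260}$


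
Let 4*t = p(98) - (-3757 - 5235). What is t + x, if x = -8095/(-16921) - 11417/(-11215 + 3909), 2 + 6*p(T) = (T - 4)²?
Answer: 1941991056071/741748956 ≈ 2618.1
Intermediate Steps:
p(T) = -⅓ + (-4 + T)²/6 (p(T) = -⅓ + (T - 4)²/6 = -⅓ + (-4 + T)²/6)
t = 31393/12 (t = ((-⅓ + (-4 + 98)²/6) - (-3757 - 5235))/4 = ((-⅓ + (⅙)*94²) - 1*(-8992))/4 = ((-⅓ + (⅙)*8836) + 8992)/4 = ((-⅓ + 4418/3) + 8992)/4 = (4417/3 + 8992)/4 = (¼)*(31393/3) = 31393/12 ≈ 2616.1)
x = 252329127/123624826 (x = -8095*(-1/16921) - 11417/(-7306) = 8095/16921 - 11417*(-1/7306) = 8095/16921 + 11417/7306 = 252329127/123624826 ≈ 2.0411)
t + x = 31393/12 + 252329127/123624826 = 1941991056071/741748956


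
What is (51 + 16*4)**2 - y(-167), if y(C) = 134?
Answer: 13091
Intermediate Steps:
(51 + 16*4)**2 - y(-167) = (51 + 16*4)**2 - 1*134 = (51 + 64)**2 - 134 = 115**2 - 134 = 13225 - 134 = 13091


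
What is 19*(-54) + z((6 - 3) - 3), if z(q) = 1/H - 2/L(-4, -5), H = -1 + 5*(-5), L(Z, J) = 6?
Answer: -80057/78 ≈ -1026.4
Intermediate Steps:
H = -26 (H = -1 - 25 = -26)
z(q) = -29/78 (z(q) = 1/(-26) - 2/6 = 1*(-1/26) - 2*⅙ = -1/26 - ⅓ = -29/78)
19*(-54) + z((6 - 3) - 3) = 19*(-54) - 29/78 = -1026 - 29/78 = -80057/78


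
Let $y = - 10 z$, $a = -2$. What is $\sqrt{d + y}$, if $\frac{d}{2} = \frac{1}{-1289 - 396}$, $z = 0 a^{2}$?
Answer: $\frac{i \sqrt{3370}}{1685} \approx 0.034452 i$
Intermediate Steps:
$z = 0$ ($z = 0 \left(-2\right)^{2} = 0 \cdot 4 = 0$)
$d = - \frac{2}{1685}$ ($d = \frac{2}{-1289 - 396} = \frac{2}{-1685} = 2 \left(- \frac{1}{1685}\right) = - \frac{2}{1685} \approx -0.0011869$)
$y = 0$ ($y = \left(-10\right) 0 = 0$)
$\sqrt{d + y} = \sqrt{- \frac{2}{1685} + 0} = \sqrt{- \frac{2}{1685}} = \frac{i \sqrt{3370}}{1685}$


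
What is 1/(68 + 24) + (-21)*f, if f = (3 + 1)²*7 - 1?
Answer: -214451/92 ≈ -2331.0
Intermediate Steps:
f = 111 (f = 4²*7 - 1 = 16*7 - 1 = 112 - 1 = 111)
1/(68 + 24) + (-21)*f = 1/(68 + 24) - 21*111 = 1/92 - 7*3*111 = 1/92 - 21*111 = 1/92 - 2331 = -214451/92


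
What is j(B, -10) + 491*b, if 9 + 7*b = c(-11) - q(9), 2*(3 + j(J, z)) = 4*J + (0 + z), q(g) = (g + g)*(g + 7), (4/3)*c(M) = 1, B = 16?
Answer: -581163/28 ≈ -20756.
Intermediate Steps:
c(M) = 3/4 (c(M) = (3/4)*1 = 3/4)
q(g) = 2*g*(7 + g) (q(g) = (2*g)*(7 + g) = 2*g*(7 + g))
j(J, z) = -3 + z/2 + 2*J (j(J, z) = -3 + (4*J + (0 + z))/2 = -3 + (4*J + z)/2 = -3 + (z + 4*J)/2 = -3 + (z/2 + 2*J) = -3 + z/2 + 2*J)
b = -1185/28 (b = -9/7 + (3/4 - 2*9*(7 + 9))/7 = -9/7 + (3/4 - 2*9*16)/7 = -9/7 + (3/4 - 1*288)/7 = -9/7 + (3/4 - 288)/7 = -9/7 + (1/7)*(-1149/4) = -9/7 - 1149/28 = -1185/28 ≈ -42.321)
j(B, -10) + 491*b = (-3 + (1/2)*(-10) + 2*16) + 491*(-1185/28) = (-3 - 5 + 32) - 581835/28 = 24 - 581835/28 = -581163/28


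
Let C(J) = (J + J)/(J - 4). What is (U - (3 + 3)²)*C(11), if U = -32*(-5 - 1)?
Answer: 3432/7 ≈ 490.29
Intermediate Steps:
C(J) = 2*J/(-4 + J) (C(J) = (2*J)/(-4 + J) = 2*J/(-4 + J))
U = 192 (U = -32*(-6) = 192)
(U - (3 + 3)²)*C(11) = (192 - (3 + 3)²)*(2*11/(-4 + 11)) = (192 - 1*6²)*(2*11/7) = (192 - 1*36)*(2*11*(⅐)) = (192 - 36)*(22/7) = 156*(22/7) = 3432/7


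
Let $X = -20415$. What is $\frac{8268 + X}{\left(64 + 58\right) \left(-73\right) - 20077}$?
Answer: $\frac{4049}{9661} \approx 0.41911$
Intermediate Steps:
$\frac{8268 + X}{\left(64 + 58\right) \left(-73\right) - 20077} = \frac{8268 - 20415}{\left(64 + 58\right) \left(-73\right) - 20077} = - \frac{12147}{122 \left(-73\right) - 20077} = - \frac{12147}{-8906 - 20077} = - \frac{12147}{-28983} = \left(-12147\right) \left(- \frac{1}{28983}\right) = \frac{4049}{9661}$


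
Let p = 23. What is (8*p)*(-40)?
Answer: -7360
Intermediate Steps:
(8*p)*(-40) = (8*23)*(-40) = 184*(-40) = -7360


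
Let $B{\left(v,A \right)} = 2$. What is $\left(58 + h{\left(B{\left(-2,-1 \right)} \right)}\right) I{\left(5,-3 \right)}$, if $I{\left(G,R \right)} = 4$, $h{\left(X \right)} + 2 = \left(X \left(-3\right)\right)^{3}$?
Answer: $-640$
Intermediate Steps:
$h{\left(X \right)} = -2 - 27 X^{3}$ ($h{\left(X \right)} = -2 + \left(X \left(-3\right)\right)^{3} = -2 + \left(- 3 X\right)^{3} = -2 - 27 X^{3}$)
$\left(58 + h{\left(B{\left(-2,-1 \right)} \right)}\right) I{\left(5,-3 \right)} = \left(58 - \left(2 + 27 \cdot 2^{3}\right)\right) 4 = \left(58 - 218\right) 4 = \left(-160\right) 4 = -640$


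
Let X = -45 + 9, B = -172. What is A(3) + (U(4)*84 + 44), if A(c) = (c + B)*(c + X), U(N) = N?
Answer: 5957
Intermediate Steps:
X = -36
A(c) = (-172 + c)*(-36 + c) (A(c) = (c - 172)*(c - 36) = (-172 + c)*(-36 + c))
A(3) + (U(4)*84 + 44) = (6192 + 3**2 - 208*3) + (4*84 + 44) = (6192 + 9 - 624) + (336 + 44) = 5577 + 380 = 5957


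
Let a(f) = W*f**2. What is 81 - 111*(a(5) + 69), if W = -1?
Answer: -4803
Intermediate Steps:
a(f) = -f**2
81 - 111*(a(5) + 69) = 81 - 111*(-1*5**2 + 69) = 81 - 111*(-1*25 + 69) = 81 - 111*(-25 + 69) = 81 - 111*44 = 81 - 4884 = -4803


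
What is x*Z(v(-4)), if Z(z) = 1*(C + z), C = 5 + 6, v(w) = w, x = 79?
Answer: 553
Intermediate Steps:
C = 11
Z(z) = 11 + z (Z(z) = 1*(11 + z) = 11 + z)
x*Z(v(-4)) = 79*(11 - 4) = 79*7 = 553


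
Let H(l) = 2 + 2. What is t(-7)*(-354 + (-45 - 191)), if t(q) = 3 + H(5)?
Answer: -4130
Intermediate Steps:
H(l) = 4
t(q) = 7 (t(q) = 3 + 4 = 7)
t(-7)*(-354 + (-45 - 191)) = 7*(-354 + (-45 - 191)) = 7*(-354 - 236) = 7*(-590) = -4130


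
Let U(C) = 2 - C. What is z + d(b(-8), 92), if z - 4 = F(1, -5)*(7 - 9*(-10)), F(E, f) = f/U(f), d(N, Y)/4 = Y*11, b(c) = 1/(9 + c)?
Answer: 27879/7 ≈ 3982.7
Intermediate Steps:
d(N, Y) = 44*Y (d(N, Y) = 4*(Y*11) = 4*(11*Y) = 44*Y)
F(E, f) = f/(2 - f)
z = -457/7 (z = 4 + (-1*(-5)/(-2 - 5))*(7 - 9*(-10)) = 4 + (-1*(-5)/(-7))*(7 + 90) = 4 - 1*(-5)*(-1/7)*97 = 4 - 5/7*97 = 4 - 485/7 = -457/7 ≈ -65.286)
z + d(b(-8), 92) = -457/7 + 44*92 = -457/7 + 4048 = 27879/7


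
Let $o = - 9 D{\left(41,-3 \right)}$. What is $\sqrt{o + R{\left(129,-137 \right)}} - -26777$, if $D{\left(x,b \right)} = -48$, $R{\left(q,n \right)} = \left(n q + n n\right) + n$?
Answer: $26777 + \sqrt{1391} \approx 26814.0$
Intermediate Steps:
$R{\left(q,n \right)} = n + n^{2} + n q$ ($R{\left(q,n \right)} = \left(n q + n^{2}\right) + n = \left(n^{2} + n q\right) + n = n + n^{2} + n q$)
$o = 432$ ($o = \left(-9\right) \left(-48\right) = 432$)
$\sqrt{o + R{\left(129,-137 \right)}} - -26777 = \sqrt{432 - 137 \left(1 - 137 + 129\right)} - -26777 = \sqrt{432 - -959} + 26777 = \sqrt{432 + 959} + 26777 = \sqrt{1391} + 26777 = 26777 + \sqrt{1391}$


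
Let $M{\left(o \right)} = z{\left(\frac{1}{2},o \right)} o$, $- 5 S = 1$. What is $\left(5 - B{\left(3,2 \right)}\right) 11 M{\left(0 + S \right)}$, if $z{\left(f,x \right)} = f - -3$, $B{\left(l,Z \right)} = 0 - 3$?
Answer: $- \frac{308}{5} \approx -61.6$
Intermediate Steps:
$S = - \frac{1}{5}$ ($S = \left(- \frac{1}{5}\right) 1 = - \frac{1}{5} \approx -0.2$)
$B{\left(l,Z \right)} = -3$
$z{\left(f,x \right)} = 3 + f$ ($z{\left(f,x \right)} = f + 3 = 3 + f$)
$M{\left(o \right)} = \frac{7 o}{2}$ ($M{\left(o \right)} = \left(3 + \frac{1}{2}\right) o = \frac{7 o}{2}$)
$\left(5 - B{\left(3,2 \right)}\right) 11 M{\left(0 + S \right)} = \left(5 - -3\right) 11 \frac{7 \left(0 - \frac{1}{5}\right)}{2} = \left(5 + 3\right) 11 \cdot \frac{7}{2} \left(- \frac{1}{5}\right) = 8 \cdot 11 \left(- \frac{7}{10}\right) = 88 \left(- \frac{7}{10}\right) = - \frac{308}{5}$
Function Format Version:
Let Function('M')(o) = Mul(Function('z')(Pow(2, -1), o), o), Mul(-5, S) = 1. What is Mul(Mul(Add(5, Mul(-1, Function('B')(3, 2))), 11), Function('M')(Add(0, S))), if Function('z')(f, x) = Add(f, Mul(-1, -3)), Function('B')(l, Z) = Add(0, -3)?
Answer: Rational(-308, 5) ≈ -61.600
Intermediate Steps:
S = Rational(-1, 5) (S = Mul(Rational(-1, 5), 1) = Rational(-1, 5) ≈ -0.20000)
Function('B')(l, Z) = -3
Function('z')(f, x) = Add(3, f) (Function('z')(f, x) = Add(f, 3) = Add(3, f))
Function('M')(o) = Mul(Rational(7, 2), o) (Function('M')(o) = Mul(Add(3, Pow(2, -1)), o) = Mul(Add(3, Rational(1, 2)), o) = Mul(Rational(7, 2), o))
Mul(Mul(Add(5, Mul(-1, Function('B')(3, 2))), 11), Function('M')(Add(0, S))) = Mul(Mul(Add(5, Mul(-1, -3)), 11), Mul(Rational(7, 2), Add(0, Rational(-1, 5)))) = Mul(Mul(Add(5, 3), 11), Mul(Rational(7, 2), Rational(-1, 5))) = Mul(Mul(8, 11), Rational(-7, 10)) = Mul(88, Rational(-7, 10)) = Rational(-308, 5)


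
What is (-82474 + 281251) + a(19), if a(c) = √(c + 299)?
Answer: 198777 + √318 ≈ 1.9879e+5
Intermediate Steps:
a(c) = √(299 + c)
(-82474 + 281251) + a(19) = (-82474 + 281251) + √(299 + 19) = 198777 + √318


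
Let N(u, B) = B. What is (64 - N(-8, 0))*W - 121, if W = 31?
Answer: 1863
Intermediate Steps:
(64 - N(-8, 0))*W - 121 = (64 - 1*0)*31 - 121 = (64 + 0)*31 - 121 = 64*31 - 121 = 1984 - 121 = 1863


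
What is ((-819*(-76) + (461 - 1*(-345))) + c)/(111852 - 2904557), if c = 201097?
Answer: -264147/2792705 ≈ -0.094585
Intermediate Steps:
((-819*(-76) + (461 - 1*(-345))) + c)/(111852 - 2904557) = ((-819*(-76) + (461 - 1*(-345))) + 201097)/(111852 - 2904557) = ((62244 + (461 + 345)) + 201097)/(-2792705) = ((62244 + 806) + 201097)*(-1/2792705) = (63050 + 201097)*(-1/2792705) = 264147*(-1/2792705) = -264147/2792705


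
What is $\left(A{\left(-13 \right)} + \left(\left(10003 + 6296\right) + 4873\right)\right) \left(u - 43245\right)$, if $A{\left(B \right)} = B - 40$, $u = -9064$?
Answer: $-1104713771$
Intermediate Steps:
$A{\left(B \right)} = -40 + B$
$\left(A{\left(-13 \right)} + \left(\left(10003 + 6296\right) + 4873\right)\right) \left(u - 43245\right) = \left(\left(-40 - 13\right) + \left(\left(10003 + 6296\right) + 4873\right)\right) \left(-9064 - 43245\right) = \left(-53 + \left(16299 + 4873\right)\right) \left(-52309\right) = \left(-53 + 21172\right) \left(-52309\right) = 21119 \left(-52309\right) = -1104713771$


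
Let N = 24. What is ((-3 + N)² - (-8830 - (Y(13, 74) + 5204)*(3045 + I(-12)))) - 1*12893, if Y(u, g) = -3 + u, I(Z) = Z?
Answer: 15810440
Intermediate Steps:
((-3 + N)² - (-8830 - (Y(13, 74) + 5204)*(3045 + I(-12)))) - 1*12893 = ((-3 + 24)² - (-8830 - ((-3 + 13) + 5204)*(3045 - 12))) - 1*12893 = (21² - (-8830 - (10 + 5204)*3033)) - 12893 = (441 - (-8830 - 5214*3033)) - 12893 = (441 - (-8830 - 1*15814062)) - 12893 = (441 - (-8830 - 15814062)) - 12893 = (441 - 1*(-15822892)) - 12893 = (441 + 15822892) - 12893 = 15823333 - 12893 = 15810440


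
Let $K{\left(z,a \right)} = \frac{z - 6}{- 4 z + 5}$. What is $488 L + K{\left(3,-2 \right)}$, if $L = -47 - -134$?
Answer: $\frac{297195}{7} \approx 42456.0$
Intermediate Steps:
$K{\left(z,a \right)} = \frac{-6 + z}{5 - 4 z}$
$L = 87$ ($L = -47 + 134 = 87$)
$488 L + K{\left(3,-2 \right)} = 488 \cdot 87 + \frac{6 - 3}{-5 + 4 \cdot 3} = 42456 + \frac{6 - 3}{-5 + 12} = 42456 + \frac{1}{7} \cdot 3 = 42456 + \frac{3}{7} = \frac{297195}{7}$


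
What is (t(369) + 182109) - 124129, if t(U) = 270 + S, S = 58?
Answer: 58308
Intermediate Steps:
t(U) = 328 (t(U) = 270 + 58 = 328)
(t(369) + 182109) - 124129 = (328 + 182109) - 124129 = 182437 - 124129 = 58308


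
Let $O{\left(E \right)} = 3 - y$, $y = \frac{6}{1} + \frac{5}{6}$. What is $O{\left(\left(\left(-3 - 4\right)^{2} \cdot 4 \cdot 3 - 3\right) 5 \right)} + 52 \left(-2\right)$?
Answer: $- \frac{647}{6} \approx -107.83$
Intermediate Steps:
$y = \frac{41}{6}$ ($y = 6 \cdot 1 + 5 \cdot \frac{1}{6} = 6 + \frac{5}{6} = \frac{41}{6} \approx 6.8333$)
$O{\left(E \right)} = - \frac{23}{6}$ ($O{\left(E \right)} = 3 - \frac{41}{6} = - \frac{23}{6}$)
$O{\left(\left(\left(-3 - 4\right)^{2} \cdot 4 \cdot 3 - 3\right) 5 \right)} + 52 \left(-2\right) = - \frac{23}{6} + 52 \left(-2\right) = - \frac{23}{6} - 104 = - \frac{647}{6}$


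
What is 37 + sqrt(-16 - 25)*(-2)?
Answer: 37 - 2*I*sqrt(41) ≈ 37.0 - 12.806*I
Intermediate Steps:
37 + sqrt(-16 - 25)*(-2) = 37 + sqrt(-41)*(-2) = 37 + (I*sqrt(41))*(-2) = 37 - 2*I*sqrt(41)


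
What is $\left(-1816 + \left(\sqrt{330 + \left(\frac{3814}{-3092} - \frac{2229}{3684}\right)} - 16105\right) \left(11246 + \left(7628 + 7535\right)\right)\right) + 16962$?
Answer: $-425301799 + \frac{26409 \sqrt{73923630214013}}{474622} \approx -4.2482 \cdot 10^{8}$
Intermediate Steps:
$\left(-1816 + \left(\sqrt{330 + \left(\frac{3814}{-3092} - \frac{2229}{3684}\right)} - 16105\right) \left(11246 + \left(7628 + 7535\right)\right)\right) + 16962 = \left(-1816 + \left(\sqrt{330 + \left(3814 \left(- \frac{1}{3092}\right) - \frac{743}{1228}\right)} - 16105\right) \left(11246 + 15163\right)\right) + 16962 = \left(-1816 + \left(\sqrt{330 - \frac{1745237}{949244}} - 16105\right) 26409\right) + 16962 = \left(-1816 + \left(\sqrt{\frac{311505283}{949244}} - 16105\right) 26409\right) + 16962 = \left(-1816 + \left(\frac{\sqrt{73923630214013}}{474622} - 16105\right) 26409\right) + 16962 = \left(-1816 + \left(-16105 + \frac{\sqrt{73923630214013}}{474622}\right) 26409\right) + 16962 = \left(-1816 - \left(425316945 - \frac{26409 \sqrt{73923630214013}}{474622}\right)\right) + 16962 = \left(-425318761 + \frac{26409 \sqrt{73923630214013}}{474622}\right) + 16962 = -425301799 + \frac{26409 \sqrt{73923630214013}}{474622}$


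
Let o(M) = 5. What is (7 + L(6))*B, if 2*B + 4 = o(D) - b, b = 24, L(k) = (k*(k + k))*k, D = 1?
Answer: -10097/2 ≈ -5048.5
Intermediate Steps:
L(k) = 2*k**3 (L(k) = (k*(2*k))*k = (2*k**2)*k = 2*k**3)
B = -23/2 (B = -2 + (5 - 1*24)/2 = -2 + (5 - 24)/2 = -2 + (1/2)*(-19) = -2 - 19/2 = -23/2 ≈ -11.500)
(7 + L(6))*B = (7 + 2*6**3)*(-23/2) = (7 + 2*216)*(-23/2) = (7 + 432)*(-23/2) = 439*(-23/2) = -10097/2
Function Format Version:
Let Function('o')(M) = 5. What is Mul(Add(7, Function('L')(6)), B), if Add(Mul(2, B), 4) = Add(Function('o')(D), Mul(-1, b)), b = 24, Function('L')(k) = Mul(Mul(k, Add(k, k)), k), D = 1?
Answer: Rational(-10097, 2) ≈ -5048.5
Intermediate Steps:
Function('L')(k) = Mul(2, Pow(k, 3)) (Function('L')(k) = Mul(Mul(k, Mul(2, k)), k) = Mul(Mul(2, Pow(k, 2)), k) = Mul(2, Pow(k, 3)))
B = Rational(-23, 2) (B = Add(-2, Mul(Rational(1, 2), Add(5, Mul(-1, 24)))) = Add(-2, Mul(Rational(1, 2), Add(5, -24))) = Add(-2, Mul(Rational(1, 2), -19)) = Add(-2, Rational(-19, 2)) = Rational(-23, 2) ≈ -11.500)
Mul(Add(7, Function('L')(6)), B) = Mul(Add(7, Mul(2, Pow(6, 3))), Rational(-23, 2)) = Mul(Add(7, Mul(2, 216)), Rational(-23, 2)) = Mul(Add(7, 432), Rational(-23, 2)) = Mul(439, Rational(-23, 2)) = Rational(-10097, 2)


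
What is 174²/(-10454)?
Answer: -15138/5227 ≈ -2.8961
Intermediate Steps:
174²/(-10454) = 30276*(-1/10454) = -15138/5227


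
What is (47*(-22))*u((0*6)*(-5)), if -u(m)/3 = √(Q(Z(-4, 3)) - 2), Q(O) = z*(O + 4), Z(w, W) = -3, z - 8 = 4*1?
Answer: 3102*√10 ≈ 9809.4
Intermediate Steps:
z = 12 (z = 8 + 4*1 = 8 + 4 = 12)
Q(O) = 48 + 12*O (Q(O) = 12*(O + 4) = 12*(4 + O) = 48 + 12*O)
u(m) = -3*√10 (u(m) = -3*√((48 + 12*(-3)) - 2) = -3*√((48 - 36) - 2) = -3*√(12 - 2) = -3*√10)
(47*(-22))*u((0*6)*(-5)) = (47*(-22))*(-3*√10) = -(-3102)*√10 = 3102*√10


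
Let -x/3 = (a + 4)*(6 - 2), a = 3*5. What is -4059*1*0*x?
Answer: 0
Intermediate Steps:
a = 15
x = -228 (x = -3*(15 + 4)*(6 - 2) = -57*4 = -3*76 = -228)
-4059*1*0*x = -4059*1*0*(-228) = -0*(-228) = -4059*0 = 0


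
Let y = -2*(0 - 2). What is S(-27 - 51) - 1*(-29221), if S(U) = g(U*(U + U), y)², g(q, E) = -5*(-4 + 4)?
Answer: 29221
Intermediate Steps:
y = 4 (y = -2*(-2) = 4)
g(q, E) = 0 (g(q, E) = -5*0 = 0)
S(U) = 0 (S(U) = 0² = 0)
S(-27 - 51) - 1*(-29221) = 0 - 1*(-29221) = 0 + 29221 = 29221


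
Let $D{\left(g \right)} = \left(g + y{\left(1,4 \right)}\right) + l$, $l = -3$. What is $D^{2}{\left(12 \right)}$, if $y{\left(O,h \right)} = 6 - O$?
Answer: $196$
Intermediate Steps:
$D{\left(g \right)} = 2 + g$ ($D{\left(g \right)} = \left(g + \left(6 - 1\right)\right) - 3 = \left(g + 5\right) - 3 = \left(5 + g\right) - 3 = 2 + g$)
$D^{2}{\left(12 \right)} = \left(2 + 12\right)^{2} = 14^{2} = 196$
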